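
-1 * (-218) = 218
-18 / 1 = -18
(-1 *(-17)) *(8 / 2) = 68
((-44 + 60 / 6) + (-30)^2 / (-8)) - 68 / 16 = -603 / 4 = -150.75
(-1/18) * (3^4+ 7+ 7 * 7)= -137/18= -7.61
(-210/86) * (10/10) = -105/43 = -2.44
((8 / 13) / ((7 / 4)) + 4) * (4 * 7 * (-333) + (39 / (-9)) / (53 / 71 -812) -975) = -234911870160 / 5241509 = -44817.60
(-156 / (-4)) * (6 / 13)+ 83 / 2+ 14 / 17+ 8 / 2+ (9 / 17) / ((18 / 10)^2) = 19733 / 306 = 64.49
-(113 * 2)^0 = -1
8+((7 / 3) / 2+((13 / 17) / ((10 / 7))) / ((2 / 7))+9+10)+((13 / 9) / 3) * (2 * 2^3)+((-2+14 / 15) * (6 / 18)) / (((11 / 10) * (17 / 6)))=3799859 / 100980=37.63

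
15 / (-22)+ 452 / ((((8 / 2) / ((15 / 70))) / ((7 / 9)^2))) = 4148 / 297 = 13.97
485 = 485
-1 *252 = -252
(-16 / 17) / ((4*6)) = -2 / 51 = -0.04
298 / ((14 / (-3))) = -447 / 7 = -63.86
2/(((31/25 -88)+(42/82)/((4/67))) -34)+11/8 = 4993751/3679528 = 1.36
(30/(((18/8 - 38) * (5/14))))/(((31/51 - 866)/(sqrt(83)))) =0.02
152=152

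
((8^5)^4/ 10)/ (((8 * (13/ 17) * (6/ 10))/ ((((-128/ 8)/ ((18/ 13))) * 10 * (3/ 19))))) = -97998327891581992960/ 171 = -573089636792877151.81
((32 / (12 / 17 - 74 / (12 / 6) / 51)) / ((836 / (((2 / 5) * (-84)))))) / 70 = 4896 / 5225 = 0.94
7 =7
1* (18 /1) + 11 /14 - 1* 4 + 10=347 /14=24.79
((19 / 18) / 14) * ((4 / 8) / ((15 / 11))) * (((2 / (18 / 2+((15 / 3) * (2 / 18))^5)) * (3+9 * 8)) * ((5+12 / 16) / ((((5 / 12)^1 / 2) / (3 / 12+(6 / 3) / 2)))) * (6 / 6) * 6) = 61706205 / 650776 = 94.82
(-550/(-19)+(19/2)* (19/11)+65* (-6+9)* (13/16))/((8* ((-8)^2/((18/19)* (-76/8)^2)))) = 6133383/180224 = 34.03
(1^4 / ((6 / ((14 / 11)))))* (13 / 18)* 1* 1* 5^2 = 2275 / 594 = 3.83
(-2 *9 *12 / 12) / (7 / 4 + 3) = -72 / 19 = -3.79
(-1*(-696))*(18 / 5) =12528 / 5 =2505.60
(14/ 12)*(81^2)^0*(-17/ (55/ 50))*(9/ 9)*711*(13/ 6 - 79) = 21669305/ 22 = 984968.41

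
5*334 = 1670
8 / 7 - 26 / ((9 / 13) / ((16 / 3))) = -37640 / 189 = -199.15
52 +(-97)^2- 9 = 9452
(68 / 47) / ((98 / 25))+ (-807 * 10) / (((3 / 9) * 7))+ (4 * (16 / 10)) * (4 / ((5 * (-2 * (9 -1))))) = -3458.52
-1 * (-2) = 2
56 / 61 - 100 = -6044 / 61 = -99.08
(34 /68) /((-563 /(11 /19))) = -11 /21394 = -0.00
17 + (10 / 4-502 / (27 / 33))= -10693 / 18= -594.06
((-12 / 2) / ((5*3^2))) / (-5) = 2 / 75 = 0.03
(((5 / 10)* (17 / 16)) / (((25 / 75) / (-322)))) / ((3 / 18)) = -24633 / 8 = -3079.12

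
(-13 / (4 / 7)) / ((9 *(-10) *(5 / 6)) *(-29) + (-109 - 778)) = -13 / 736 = -0.02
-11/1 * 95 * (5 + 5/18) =-99275/18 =-5515.28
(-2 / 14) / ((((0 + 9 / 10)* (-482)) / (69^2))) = 2645 / 1687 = 1.57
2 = 2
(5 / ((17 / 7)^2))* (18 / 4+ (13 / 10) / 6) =13867 / 3468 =4.00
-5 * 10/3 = -50/3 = -16.67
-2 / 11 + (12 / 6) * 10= 218 / 11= 19.82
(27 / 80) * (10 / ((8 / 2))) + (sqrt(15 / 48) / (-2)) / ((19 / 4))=0.78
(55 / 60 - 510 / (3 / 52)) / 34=-106069 / 408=-259.97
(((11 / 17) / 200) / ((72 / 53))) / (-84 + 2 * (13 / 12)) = -583 / 20032800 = -0.00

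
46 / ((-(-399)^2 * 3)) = -46 / 477603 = -0.00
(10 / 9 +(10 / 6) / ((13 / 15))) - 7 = -464 / 117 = -3.97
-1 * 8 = -8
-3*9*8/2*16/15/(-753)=192/1255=0.15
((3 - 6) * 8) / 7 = -3.43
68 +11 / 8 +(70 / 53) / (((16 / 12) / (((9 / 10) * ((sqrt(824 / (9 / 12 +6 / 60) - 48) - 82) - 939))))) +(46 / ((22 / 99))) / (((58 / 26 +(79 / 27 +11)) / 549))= 189 * sqrt(16643) / 901 +280961583 / 45368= 6220.01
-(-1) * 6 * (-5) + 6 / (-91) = -2736 / 91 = -30.07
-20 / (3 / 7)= -140 / 3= -46.67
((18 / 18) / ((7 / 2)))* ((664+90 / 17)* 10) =227560 / 119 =1912.27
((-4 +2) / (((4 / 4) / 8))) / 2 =-8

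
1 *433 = 433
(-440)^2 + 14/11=2129614/11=193601.27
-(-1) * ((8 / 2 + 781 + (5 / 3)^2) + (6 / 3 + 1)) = 790.78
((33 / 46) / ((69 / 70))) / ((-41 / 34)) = -13090 / 21689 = -0.60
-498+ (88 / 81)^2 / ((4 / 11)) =-494.75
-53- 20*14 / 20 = -67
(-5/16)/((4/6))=-15/32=-0.47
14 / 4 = 7 / 2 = 3.50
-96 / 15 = -32 / 5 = -6.40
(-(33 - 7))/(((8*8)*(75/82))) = -533/1200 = -0.44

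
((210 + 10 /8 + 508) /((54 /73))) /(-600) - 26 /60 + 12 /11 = -457597 /475200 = -0.96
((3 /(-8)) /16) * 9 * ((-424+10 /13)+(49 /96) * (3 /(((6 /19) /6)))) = 4426947 /53248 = 83.14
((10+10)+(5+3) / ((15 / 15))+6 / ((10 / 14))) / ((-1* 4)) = -91 / 10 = -9.10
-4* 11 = -44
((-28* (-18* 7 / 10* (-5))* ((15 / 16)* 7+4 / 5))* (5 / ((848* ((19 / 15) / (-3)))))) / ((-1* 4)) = -615195 / 13568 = -45.34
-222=-222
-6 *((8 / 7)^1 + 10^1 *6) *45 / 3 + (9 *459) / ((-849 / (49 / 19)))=-207594351 / 37639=-5515.41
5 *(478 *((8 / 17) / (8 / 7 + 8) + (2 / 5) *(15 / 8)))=130255 / 68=1915.51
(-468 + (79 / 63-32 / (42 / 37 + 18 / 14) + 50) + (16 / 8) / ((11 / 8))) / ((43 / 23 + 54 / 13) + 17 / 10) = -16870151090 / 304065531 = -55.48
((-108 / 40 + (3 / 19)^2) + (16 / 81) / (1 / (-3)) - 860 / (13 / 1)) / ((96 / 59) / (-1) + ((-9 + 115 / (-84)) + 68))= -72658831462 / 58615452675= -1.24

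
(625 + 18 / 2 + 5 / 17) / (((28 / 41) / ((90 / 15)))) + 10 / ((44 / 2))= 14590589 / 2618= 5573.18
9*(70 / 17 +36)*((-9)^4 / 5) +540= 40317318 / 85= 474321.39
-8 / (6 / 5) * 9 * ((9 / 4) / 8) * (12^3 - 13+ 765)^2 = -103788000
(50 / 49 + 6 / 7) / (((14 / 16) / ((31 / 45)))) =22816 / 15435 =1.48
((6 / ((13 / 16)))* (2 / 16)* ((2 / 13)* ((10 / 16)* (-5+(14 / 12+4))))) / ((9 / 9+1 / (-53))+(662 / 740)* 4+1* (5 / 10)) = 49025 / 16767673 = 0.00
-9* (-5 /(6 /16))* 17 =2040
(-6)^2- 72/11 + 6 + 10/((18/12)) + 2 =1456/33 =44.12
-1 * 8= -8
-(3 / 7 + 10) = -73 / 7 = -10.43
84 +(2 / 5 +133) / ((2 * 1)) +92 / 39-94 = 23033 / 390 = 59.06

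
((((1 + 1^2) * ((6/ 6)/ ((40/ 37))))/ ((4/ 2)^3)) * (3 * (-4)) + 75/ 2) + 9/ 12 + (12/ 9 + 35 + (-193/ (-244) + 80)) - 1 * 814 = -4841453/ 7320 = -661.40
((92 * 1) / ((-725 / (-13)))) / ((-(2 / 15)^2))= -2691 / 29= -92.79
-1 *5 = -5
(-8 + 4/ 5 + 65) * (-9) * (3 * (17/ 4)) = -132651/ 20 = -6632.55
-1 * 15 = -15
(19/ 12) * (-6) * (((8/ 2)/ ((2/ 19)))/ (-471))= 361/ 471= 0.77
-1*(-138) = 138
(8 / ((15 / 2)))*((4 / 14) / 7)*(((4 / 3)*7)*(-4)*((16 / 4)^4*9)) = -131072 / 35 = -3744.91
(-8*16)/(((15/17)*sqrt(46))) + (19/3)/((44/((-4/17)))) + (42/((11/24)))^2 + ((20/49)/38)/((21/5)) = 337704884285/40216407 - 1088*sqrt(46)/345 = 8375.80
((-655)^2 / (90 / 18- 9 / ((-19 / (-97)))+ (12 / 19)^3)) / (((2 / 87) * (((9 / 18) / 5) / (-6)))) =768040125975 / 27913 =27515499.09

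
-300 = -300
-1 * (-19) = 19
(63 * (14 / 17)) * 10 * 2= 17640 / 17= 1037.65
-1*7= -7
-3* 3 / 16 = -9 / 16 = -0.56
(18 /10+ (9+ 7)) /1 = 89 /5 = 17.80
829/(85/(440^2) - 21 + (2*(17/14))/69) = -15503759040/392070509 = -39.54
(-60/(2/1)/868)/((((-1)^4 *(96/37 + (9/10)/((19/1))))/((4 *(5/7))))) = -0.04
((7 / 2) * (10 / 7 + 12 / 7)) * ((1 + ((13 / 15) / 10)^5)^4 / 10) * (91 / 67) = 33286470870964569507267167353984599368988239801 / 22279220091533660888671875000000000000000000000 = 1.49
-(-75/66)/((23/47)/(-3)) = -3525/506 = -6.97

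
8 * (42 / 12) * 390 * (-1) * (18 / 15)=-13104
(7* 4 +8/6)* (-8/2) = -117.33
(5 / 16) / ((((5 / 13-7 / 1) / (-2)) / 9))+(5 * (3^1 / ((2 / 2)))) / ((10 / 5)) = 5745 / 688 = 8.35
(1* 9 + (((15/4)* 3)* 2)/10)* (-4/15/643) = -3/643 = -0.00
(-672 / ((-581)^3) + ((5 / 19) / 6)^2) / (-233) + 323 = 27403024062839041 / 84839085958284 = 323.00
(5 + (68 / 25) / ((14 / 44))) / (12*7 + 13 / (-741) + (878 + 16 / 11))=1486617 / 105713125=0.01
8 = 8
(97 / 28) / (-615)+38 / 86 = 0.44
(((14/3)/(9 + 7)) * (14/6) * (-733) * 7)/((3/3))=-251419/72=-3491.93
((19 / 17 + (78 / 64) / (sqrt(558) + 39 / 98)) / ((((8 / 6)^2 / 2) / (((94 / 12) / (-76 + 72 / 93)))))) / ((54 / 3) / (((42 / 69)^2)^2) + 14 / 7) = -172518807327279 / 175542994676136320 -327573287223* sqrt(62) / 56793321806985280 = -0.00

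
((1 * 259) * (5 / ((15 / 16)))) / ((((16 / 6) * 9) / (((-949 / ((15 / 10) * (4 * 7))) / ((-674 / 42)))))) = 245791 / 3033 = 81.04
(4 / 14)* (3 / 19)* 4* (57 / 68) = 18 / 119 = 0.15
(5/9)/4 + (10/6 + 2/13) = 917/468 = 1.96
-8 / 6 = -4 / 3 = -1.33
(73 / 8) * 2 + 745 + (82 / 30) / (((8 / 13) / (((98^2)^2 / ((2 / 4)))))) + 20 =819371165.38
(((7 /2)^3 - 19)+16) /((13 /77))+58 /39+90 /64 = 298367 /1248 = 239.08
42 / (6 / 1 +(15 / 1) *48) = 7 / 121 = 0.06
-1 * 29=-29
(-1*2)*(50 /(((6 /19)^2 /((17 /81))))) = -153425 /729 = -210.46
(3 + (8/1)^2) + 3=70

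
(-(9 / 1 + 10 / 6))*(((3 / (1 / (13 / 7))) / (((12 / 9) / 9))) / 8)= -351 / 7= -50.14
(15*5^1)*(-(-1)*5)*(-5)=-1875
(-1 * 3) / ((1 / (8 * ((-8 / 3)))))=64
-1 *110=-110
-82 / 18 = -41 / 9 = -4.56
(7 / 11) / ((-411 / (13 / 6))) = -91 / 27126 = -0.00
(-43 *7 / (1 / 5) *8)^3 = -1745337664000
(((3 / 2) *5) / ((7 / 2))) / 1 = 15 / 7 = 2.14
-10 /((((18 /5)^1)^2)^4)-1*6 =-33061834853 /5509980288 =-6.00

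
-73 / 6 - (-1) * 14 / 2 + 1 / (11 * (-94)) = -8015 / 1551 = -5.17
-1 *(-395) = 395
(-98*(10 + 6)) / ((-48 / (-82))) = -2678.67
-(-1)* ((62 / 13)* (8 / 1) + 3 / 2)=1031 / 26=39.65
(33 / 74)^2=1089 / 5476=0.20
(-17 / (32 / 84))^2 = 127449 / 64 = 1991.39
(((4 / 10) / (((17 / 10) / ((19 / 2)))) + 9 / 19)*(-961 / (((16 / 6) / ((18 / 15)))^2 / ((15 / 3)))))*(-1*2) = 13622175 / 2584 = 5271.74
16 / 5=3.20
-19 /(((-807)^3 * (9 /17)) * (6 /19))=6137 /28380128922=0.00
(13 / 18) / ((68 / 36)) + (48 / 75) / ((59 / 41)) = 41479 / 50150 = 0.83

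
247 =247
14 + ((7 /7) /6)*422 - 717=-1898 /3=-632.67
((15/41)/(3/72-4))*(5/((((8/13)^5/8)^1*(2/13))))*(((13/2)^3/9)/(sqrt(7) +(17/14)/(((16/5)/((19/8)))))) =-2342.47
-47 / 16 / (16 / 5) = -235 / 256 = -0.92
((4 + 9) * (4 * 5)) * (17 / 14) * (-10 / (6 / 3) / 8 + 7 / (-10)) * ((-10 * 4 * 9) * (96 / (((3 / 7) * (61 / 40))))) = 1349337600 / 61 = 22120288.52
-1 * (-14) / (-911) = -14 / 911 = -0.02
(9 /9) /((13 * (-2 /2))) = -0.08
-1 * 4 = -4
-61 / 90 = -0.68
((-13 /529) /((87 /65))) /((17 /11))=-9295 /782391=-0.01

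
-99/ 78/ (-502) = 33/ 13052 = 0.00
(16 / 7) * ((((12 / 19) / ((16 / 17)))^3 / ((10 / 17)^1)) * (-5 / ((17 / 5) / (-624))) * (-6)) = -310403340 / 48013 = -6464.99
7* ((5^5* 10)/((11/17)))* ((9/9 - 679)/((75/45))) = -1512787500/11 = -137526136.36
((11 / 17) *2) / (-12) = -11 / 102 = -0.11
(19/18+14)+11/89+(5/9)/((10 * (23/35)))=281203/18423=15.26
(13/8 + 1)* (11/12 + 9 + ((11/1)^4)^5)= 1765968736697970024178.66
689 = 689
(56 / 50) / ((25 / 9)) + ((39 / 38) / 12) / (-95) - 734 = -1324143849 / 1805000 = -733.60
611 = 611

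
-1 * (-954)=954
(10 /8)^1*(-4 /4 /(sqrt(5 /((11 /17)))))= -0.45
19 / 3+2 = 25 / 3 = 8.33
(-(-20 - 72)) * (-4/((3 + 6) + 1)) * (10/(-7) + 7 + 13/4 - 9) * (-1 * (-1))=46/7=6.57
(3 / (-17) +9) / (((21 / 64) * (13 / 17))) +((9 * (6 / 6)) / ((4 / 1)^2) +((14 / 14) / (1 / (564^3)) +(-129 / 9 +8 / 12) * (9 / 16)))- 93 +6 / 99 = 4310051644309 / 24024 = 179406079.10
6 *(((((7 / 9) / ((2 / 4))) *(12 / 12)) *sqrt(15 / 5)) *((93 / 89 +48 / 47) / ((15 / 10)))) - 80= -80 +161336 *sqrt(3) / 12549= -57.73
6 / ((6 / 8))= 8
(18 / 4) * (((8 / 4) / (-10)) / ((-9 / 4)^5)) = 0.02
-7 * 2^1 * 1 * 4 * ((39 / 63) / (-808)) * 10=130 / 303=0.43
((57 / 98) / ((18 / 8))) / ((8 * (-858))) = -19 / 504504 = -0.00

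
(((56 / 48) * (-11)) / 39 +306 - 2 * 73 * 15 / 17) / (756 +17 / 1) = 703499 / 3074994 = 0.23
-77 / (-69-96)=7 / 15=0.47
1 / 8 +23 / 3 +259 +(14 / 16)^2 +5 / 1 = 52331 / 192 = 272.56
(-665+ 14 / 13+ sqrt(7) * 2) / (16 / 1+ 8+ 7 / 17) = -146727 / 5395+ 34 * sqrt(7) / 415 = -26.98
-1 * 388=-388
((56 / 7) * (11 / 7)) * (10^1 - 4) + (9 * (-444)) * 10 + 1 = -279185 / 7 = -39883.57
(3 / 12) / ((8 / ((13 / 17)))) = 13 / 544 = 0.02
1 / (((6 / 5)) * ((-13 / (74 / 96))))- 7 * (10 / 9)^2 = -292865 / 33696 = -8.69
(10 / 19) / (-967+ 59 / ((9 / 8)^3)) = -1458 / 2563993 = -0.00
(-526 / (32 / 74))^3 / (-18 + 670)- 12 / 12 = -921451698715 / 333824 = -2760291.95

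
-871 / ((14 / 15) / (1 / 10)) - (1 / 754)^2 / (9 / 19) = -1671223913 / 17908254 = -93.32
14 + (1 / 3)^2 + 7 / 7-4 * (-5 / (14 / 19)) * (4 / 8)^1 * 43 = 37717 / 63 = 598.68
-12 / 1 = -12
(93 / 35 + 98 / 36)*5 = 3389 / 126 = 26.90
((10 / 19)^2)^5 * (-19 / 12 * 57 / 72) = -312500000 / 152852067369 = -0.00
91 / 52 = 7 / 4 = 1.75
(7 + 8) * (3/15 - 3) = -42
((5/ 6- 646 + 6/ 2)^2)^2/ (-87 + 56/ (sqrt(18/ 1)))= -6391371090845549/ 3194544- 1542744746066167*sqrt(2)/ 7187724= -2304255908.76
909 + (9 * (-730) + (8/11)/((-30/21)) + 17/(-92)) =-28648171/5060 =-5661.69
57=57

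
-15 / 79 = -0.19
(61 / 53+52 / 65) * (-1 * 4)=-2068 / 265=-7.80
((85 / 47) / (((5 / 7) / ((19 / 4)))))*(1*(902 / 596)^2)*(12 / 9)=459889661 / 12521364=36.73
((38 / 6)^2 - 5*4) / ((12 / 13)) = 2353 / 108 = 21.79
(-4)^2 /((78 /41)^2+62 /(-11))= -147928 /18649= -7.93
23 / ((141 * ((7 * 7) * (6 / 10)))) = 115 / 20727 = 0.01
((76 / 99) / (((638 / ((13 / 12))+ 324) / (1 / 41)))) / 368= 247 / 4431843504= 0.00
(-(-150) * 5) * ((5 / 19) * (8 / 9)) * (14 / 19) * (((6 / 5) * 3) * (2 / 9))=112000 / 1083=103.42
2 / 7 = 0.29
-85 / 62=-1.37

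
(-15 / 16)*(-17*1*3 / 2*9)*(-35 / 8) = -240975 / 256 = -941.31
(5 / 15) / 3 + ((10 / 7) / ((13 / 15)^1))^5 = 689677821451 / 56162893059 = 12.28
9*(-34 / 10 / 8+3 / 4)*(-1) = -117 / 40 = -2.92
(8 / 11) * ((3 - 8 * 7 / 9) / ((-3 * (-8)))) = -29 / 297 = -0.10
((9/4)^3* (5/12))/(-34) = -1215/8704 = -0.14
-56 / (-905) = 56 / 905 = 0.06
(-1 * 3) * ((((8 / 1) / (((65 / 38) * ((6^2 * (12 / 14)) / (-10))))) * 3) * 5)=2660 / 39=68.21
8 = 8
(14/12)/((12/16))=1.56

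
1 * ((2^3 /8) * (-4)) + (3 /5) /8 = -157 /40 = -3.92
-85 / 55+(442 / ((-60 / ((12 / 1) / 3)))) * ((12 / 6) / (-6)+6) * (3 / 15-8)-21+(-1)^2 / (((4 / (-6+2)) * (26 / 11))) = 27444377 / 21450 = 1279.46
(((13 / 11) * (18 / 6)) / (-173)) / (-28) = 39 / 53284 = 0.00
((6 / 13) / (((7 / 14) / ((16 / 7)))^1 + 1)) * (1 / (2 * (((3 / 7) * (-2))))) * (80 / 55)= -1792 / 5577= -0.32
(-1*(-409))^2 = 167281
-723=-723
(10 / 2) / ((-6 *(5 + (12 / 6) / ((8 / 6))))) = -0.13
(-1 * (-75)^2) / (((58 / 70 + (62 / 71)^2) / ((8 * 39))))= -309643425000 / 280729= -1102997.64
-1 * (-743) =743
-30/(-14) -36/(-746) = 5721/2611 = 2.19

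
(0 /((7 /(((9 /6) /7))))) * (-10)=0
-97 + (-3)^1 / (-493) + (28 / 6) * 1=-136552 / 1479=-92.33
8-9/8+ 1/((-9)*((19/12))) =3103/456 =6.80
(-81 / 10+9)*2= 9 / 5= 1.80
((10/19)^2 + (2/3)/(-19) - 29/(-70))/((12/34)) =845699/454860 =1.86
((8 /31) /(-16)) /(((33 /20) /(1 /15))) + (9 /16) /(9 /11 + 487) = 132119 /263492064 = 0.00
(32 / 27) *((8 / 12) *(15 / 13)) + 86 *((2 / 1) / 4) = 15413 / 351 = 43.91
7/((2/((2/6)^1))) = 7/6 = 1.17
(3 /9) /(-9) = -1 /27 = -0.04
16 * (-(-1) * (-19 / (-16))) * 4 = 76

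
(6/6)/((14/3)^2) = 0.05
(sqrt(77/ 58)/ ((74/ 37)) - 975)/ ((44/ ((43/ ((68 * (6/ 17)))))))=-13975/ 352 + 43 * sqrt(4466)/ 122496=-39.68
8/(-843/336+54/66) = -9856/2083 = -4.73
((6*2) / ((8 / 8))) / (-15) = -4 / 5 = -0.80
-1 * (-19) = 19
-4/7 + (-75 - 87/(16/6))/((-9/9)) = 5995/56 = 107.05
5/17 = 0.29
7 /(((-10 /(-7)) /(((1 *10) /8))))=49 /8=6.12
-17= -17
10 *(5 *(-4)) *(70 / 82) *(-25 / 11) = 175000 / 451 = 388.03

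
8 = 8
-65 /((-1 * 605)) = 13 /121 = 0.11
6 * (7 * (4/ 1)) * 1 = 168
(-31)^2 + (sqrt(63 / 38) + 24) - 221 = 3 * sqrt(266) / 38 + 764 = 765.29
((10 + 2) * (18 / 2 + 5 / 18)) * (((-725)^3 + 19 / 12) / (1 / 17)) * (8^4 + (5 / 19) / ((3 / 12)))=-168435856804044466 / 57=-2955015031649902.91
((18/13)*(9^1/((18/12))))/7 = 108/91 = 1.19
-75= -75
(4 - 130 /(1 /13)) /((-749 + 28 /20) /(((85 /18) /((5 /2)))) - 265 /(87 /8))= 6233985 /1553527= 4.01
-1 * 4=-4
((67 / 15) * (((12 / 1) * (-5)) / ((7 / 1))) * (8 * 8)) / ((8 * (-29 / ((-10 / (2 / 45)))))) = -2376.35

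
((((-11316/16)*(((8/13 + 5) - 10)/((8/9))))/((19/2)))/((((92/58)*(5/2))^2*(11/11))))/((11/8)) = 2792961/164450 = 16.98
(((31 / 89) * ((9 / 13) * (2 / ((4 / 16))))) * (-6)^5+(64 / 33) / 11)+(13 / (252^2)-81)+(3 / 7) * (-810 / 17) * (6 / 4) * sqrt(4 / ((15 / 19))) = -134082022851991 / 8890369488-486 * sqrt(285) / 119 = -15150.66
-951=-951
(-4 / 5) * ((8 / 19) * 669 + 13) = -22396 / 95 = -235.75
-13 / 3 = -4.33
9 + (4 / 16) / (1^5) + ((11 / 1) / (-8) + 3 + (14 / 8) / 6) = 67 / 6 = 11.17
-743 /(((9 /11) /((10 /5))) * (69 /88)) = -1438448 /621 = -2316.34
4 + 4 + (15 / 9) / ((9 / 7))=251 / 27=9.30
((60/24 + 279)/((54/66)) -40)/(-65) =-421/90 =-4.68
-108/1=-108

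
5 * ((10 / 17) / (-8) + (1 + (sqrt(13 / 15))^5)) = 169 * sqrt(195) / 675 + 315 / 68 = 8.13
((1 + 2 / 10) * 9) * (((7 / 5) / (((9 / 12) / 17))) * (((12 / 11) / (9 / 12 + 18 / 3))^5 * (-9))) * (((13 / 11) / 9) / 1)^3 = -0.00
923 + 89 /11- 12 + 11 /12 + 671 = 210013 /132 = 1591.01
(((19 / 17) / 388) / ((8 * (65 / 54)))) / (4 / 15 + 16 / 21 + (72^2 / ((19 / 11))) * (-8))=-0.00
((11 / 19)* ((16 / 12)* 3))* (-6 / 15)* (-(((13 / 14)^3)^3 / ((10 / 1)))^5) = 0.00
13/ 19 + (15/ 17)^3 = 127994/ 93347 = 1.37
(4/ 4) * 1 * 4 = 4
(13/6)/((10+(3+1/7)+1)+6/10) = 455/3096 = 0.15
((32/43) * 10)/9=320/387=0.83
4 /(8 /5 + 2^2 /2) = 1.11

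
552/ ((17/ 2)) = 1104/ 17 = 64.94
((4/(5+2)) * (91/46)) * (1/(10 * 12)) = 13/1380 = 0.01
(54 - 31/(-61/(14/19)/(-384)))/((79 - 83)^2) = -52035/9272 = -5.61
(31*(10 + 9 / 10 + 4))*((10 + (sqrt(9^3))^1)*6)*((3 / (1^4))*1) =1538127 / 5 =307625.40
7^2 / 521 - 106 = -55177 / 521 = -105.91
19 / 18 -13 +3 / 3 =-197 / 18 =-10.94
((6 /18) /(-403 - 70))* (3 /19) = -1 /8987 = -0.00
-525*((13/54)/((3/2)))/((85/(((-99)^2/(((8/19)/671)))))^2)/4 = -52622399674277433/73984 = -711267296635.45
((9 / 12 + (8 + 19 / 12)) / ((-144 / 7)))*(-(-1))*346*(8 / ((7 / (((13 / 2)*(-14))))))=488033 / 27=18075.30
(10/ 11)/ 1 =10/ 11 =0.91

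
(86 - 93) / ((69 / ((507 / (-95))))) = 1183 / 2185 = 0.54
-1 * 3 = -3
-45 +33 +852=840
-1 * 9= -9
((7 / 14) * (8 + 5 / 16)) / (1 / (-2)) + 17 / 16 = -29 / 4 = -7.25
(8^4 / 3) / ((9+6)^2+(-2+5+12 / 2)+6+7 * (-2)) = 6.04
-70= -70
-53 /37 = -1.43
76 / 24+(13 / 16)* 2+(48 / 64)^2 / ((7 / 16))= 1021 / 168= 6.08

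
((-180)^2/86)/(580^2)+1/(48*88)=207235/152752512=0.00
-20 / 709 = -0.03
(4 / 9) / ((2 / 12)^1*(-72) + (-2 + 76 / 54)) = -3 / 85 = -0.04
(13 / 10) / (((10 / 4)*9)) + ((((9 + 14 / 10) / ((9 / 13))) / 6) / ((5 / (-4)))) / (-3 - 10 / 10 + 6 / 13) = 1937 / 3105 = 0.62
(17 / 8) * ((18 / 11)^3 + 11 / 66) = 617491 / 63888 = 9.67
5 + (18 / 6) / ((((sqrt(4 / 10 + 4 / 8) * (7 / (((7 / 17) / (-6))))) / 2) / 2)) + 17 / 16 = 97 / 16 - 2 * sqrt(10) / 51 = 5.94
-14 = -14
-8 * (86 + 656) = -5936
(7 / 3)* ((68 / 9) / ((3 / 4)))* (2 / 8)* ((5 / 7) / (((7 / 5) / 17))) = 28900 / 567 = 50.97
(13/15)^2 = 169/225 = 0.75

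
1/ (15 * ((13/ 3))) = 0.02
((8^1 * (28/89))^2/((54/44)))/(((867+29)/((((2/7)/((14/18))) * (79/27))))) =27808/4491207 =0.01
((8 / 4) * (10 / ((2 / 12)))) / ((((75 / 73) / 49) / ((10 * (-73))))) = -4177936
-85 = -85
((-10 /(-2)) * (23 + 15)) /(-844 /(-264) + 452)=12540 /30043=0.42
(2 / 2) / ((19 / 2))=2 / 19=0.11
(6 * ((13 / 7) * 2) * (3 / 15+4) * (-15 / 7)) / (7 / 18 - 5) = 25272 / 581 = 43.50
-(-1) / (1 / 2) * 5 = 10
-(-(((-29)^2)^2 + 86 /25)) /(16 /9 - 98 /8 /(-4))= 62103024 /425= 146124.76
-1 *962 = -962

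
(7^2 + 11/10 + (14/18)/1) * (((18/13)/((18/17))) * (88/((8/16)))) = 6850184/585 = 11709.72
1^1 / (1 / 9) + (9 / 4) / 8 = 297 / 32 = 9.28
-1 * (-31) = 31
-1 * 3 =-3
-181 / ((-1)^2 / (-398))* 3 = 216114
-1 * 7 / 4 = -7 / 4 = -1.75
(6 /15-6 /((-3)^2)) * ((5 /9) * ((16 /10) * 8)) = -1.90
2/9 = 0.22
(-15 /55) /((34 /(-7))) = 21 /374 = 0.06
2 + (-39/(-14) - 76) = -997/14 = -71.21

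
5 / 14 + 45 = 635 / 14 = 45.36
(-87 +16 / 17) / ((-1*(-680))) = -0.13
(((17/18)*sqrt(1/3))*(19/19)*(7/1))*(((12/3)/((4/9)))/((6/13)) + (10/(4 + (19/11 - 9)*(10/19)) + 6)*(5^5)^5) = 10222718119621276865911*sqrt(3)/243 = 72865297014975421178.42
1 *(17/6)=17/6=2.83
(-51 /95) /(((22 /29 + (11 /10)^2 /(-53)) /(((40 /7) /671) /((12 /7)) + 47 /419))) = -51631426580 /604113009621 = -0.09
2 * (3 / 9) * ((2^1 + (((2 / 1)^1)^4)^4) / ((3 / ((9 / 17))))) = 131076 / 17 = 7710.35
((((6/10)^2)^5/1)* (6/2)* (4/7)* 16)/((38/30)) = 34012224/259765625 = 0.13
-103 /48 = -2.15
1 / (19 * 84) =1 / 1596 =0.00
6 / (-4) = -3 / 2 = -1.50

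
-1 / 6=-0.17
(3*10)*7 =210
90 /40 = 9 /4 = 2.25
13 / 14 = 0.93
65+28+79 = 172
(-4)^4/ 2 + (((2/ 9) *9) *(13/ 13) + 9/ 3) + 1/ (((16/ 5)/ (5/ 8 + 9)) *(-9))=152831/ 1152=132.67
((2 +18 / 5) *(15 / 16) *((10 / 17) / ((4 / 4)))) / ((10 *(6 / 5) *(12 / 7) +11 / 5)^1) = 3675 / 27098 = 0.14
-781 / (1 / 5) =-3905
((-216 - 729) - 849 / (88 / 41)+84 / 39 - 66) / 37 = -1606637 / 42328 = -37.96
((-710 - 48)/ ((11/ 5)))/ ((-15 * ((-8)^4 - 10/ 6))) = 758/ 135113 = 0.01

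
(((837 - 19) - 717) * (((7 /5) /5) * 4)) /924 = 101 /825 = 0.12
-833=-833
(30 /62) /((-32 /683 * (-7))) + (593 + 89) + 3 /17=80703733 /118048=683.65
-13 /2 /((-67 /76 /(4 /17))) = 1.73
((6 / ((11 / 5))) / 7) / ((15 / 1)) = 2 / 77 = 0.03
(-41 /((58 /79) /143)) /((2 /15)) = -6947655 /116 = -59893.58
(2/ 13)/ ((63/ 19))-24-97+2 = -97423/ 819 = -118.95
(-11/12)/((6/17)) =-187/72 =-2.60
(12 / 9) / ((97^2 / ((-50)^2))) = 10000 / 28227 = 0.35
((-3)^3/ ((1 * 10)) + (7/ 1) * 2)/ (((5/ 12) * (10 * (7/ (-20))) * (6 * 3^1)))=-226/ 525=-0.43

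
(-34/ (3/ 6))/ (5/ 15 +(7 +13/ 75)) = -5100/ 563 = -9.06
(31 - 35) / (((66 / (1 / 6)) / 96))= -32 / 33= -0.97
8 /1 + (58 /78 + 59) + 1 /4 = 10607 /156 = 67.99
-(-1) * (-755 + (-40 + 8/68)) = -13513/17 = -794.88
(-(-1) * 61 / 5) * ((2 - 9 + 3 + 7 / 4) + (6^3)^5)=22945027247199 / 4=5736256811799.75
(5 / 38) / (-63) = -0.00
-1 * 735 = -735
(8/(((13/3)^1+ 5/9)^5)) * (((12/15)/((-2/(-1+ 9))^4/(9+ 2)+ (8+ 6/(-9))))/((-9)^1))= -0.00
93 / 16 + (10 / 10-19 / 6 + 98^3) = 45177391 / 48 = 941195.65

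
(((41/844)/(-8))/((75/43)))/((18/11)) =-0.00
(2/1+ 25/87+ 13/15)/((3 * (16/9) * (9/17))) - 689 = -687.88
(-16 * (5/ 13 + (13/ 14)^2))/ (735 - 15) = -353/ 12740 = -0.03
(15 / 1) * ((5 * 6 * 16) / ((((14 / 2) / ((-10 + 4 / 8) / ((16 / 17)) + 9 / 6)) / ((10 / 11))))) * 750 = -42187500 / 7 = -6026785.71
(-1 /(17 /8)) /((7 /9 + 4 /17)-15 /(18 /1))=-144 /55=-2.62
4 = 4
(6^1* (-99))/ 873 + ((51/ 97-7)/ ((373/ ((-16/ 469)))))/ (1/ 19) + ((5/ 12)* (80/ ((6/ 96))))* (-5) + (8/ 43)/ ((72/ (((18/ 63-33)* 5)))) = -17519063431325/ 6566960043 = -2667.76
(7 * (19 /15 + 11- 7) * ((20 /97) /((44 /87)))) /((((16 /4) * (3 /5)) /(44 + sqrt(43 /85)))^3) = 39589178755 * sqrt(3655) /532851264 + 66027937325 /712368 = 97179.70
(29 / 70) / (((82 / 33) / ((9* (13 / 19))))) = 111969 / 109060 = 1.03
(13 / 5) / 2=13 / 10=1.30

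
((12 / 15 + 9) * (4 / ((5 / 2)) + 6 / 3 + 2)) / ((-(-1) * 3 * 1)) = 18.29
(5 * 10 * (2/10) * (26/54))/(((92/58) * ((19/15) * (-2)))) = -9425/7866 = -1.20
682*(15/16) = 5115/8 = 639.38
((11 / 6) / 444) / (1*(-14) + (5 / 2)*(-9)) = -11 / 97236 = -0.00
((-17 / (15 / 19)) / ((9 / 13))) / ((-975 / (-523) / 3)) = -168929 / 3375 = -50.05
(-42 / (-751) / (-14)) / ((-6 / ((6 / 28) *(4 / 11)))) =3 / 57827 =0.00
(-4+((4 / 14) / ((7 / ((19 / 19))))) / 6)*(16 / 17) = -9392 / 2499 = -3.76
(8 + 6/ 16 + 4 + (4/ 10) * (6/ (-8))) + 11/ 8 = 269/ 20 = 13.45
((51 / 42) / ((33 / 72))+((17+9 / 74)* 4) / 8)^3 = 2084936944945751 / 1479985027136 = 1408.76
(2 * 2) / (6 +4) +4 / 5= 6 / 5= 1.20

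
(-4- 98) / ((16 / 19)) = -969 / 8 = -121.12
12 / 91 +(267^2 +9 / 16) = 103797795 / 1456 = 71289.69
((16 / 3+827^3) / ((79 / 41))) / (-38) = -69569942465 / 9006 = -7724843.71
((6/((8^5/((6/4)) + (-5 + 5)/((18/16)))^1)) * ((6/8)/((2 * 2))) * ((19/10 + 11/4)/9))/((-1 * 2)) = -279/20971520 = -0.00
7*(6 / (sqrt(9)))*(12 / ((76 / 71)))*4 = 11928 / 19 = 627.79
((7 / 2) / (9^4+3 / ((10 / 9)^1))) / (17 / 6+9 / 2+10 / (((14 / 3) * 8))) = 1960 / 27939483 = 0.00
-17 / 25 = -0.68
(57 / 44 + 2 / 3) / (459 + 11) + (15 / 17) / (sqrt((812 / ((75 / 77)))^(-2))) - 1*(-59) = 167605663 / 210936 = 794.58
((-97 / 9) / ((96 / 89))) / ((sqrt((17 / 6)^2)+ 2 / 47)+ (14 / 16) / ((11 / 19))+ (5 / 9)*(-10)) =4463261 / 521868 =8.55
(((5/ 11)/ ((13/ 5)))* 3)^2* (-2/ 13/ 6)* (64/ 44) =-30000/ 2924207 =-0.01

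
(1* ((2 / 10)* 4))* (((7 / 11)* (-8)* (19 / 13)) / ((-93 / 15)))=4256 / 4433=0.96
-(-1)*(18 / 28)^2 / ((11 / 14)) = 81 / 154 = 0.53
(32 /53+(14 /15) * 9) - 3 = 1591 /265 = 6.00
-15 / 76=-0.20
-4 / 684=-0.01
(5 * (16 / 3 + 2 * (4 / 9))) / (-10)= -28 / 9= -3.11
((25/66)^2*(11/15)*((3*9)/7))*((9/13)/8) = 1125/32032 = 0.04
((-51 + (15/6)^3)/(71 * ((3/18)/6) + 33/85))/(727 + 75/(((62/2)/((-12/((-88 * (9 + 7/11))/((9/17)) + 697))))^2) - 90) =-445018877653905/18915490853610538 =-0.02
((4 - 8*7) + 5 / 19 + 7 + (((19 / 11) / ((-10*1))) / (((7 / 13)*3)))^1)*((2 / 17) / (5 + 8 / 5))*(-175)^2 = -8610844375 / 351747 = -24480.22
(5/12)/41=5/492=0.01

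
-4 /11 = -0.36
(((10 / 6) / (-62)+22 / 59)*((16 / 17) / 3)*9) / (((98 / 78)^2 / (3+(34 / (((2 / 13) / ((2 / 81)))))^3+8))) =473296016313016 / 4408261347357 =107.37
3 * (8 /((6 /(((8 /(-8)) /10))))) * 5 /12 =-1 /6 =-0.17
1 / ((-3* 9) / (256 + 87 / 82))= -21079 / 2214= -9.52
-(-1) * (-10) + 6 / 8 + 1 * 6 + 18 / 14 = -55 / 28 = -1.96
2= 2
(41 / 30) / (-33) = -41 / 990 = -0.04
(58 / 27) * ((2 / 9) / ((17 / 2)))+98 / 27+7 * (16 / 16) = 44143 / 4131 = 10.69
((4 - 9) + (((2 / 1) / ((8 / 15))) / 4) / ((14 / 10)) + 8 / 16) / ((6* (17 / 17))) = -143 / 224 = -0.64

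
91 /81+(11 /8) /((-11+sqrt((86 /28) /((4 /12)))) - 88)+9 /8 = 66165973 /29610360 - 11*sqrt(1806) /1096680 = 2.23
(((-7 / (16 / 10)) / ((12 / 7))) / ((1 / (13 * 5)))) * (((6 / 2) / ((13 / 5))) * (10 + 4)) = -42875 / 16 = -2679.69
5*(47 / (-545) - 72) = -39287 / 109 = -360.43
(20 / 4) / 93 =5 / 93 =0.05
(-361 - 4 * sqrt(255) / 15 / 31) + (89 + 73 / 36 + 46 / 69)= -9695 / 36 - 4 * sqrt(255) / 465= -269.44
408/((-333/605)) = -82280/111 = -741.26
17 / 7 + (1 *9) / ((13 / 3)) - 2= 228 / 91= 2.51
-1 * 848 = -848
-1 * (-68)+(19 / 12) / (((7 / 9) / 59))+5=5407 / 28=193.11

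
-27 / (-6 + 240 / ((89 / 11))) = -89 / 78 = -1.14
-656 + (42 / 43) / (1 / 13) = -27662 / 43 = -643.30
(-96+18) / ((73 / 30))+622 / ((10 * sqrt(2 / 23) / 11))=-2340 / 73+3421 * sqrt(46) / 10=2288.18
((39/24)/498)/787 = 13/3135408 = 0.00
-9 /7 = -1.29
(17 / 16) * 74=629 / 8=78.62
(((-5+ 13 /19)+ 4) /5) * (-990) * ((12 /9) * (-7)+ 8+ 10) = 10296 /19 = 541.89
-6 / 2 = -3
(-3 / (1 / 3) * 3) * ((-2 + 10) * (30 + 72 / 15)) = -37584 / 5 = -7516.80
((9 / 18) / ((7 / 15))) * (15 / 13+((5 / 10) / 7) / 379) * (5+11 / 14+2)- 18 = -113203479 / 13519688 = -8.37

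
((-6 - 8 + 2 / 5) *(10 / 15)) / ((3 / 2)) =-272 / 45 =-6.04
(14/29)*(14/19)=196/551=0.36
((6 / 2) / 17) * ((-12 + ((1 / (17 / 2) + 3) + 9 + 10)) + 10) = 1026 / 289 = 3.55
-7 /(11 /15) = -105 /11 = -9.55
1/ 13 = 0.08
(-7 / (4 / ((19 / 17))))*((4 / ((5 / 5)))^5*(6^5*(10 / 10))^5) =-967994446843046472450048 / 17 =-56940849814296851320591.06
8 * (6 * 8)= 384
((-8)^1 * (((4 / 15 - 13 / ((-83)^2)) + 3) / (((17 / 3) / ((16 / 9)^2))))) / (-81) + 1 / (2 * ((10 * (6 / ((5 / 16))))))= 89719103359 / 491762171520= 0.18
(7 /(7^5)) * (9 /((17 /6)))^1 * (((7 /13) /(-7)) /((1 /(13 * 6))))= -324 /40817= -0.01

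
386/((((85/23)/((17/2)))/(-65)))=-57707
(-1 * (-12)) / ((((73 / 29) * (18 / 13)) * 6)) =377 / 657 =0.57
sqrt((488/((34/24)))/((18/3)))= 4* sqrt(1037)/17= 7.58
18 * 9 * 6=972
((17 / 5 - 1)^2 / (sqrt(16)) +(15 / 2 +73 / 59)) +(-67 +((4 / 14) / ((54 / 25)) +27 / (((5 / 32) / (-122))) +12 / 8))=-5892408754 / 278775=-21136.79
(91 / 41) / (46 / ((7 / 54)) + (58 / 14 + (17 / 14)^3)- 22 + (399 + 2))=249704 / 83229385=0.00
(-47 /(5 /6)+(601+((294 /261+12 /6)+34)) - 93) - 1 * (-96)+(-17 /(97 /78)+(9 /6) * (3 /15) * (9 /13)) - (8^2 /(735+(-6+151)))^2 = 379160047501 /663727350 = 571.26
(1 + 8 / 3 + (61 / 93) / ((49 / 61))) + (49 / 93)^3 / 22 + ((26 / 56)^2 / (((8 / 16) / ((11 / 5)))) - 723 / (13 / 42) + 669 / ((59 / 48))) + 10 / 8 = -3391607322272177 / 1900180802520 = -1784.89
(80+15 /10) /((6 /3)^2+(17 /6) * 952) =489 /16208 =0.03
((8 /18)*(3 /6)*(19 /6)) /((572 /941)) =17879 /15444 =1.16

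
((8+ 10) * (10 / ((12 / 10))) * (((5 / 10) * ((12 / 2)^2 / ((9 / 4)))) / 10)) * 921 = 110520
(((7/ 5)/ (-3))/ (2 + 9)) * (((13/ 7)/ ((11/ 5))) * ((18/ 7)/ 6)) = -13/ 847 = -0.02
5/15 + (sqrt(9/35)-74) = -221/3 + 3 * sqrt(35)/35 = -73.16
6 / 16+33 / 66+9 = 79 / 8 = 9.88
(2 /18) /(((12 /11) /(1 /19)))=0.01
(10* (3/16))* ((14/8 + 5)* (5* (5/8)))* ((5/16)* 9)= 455625/4096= 111.24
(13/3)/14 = 13/42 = 0.31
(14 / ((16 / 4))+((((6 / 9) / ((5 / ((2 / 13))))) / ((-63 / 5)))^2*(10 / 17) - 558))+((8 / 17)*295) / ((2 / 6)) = -28330932037 / 205252866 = -138.03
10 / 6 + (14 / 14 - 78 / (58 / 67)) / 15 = -1859 / 435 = -4.27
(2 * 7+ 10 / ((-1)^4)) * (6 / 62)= 72 / 31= 2.32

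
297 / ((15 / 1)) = 99 / 5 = 19.80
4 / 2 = 2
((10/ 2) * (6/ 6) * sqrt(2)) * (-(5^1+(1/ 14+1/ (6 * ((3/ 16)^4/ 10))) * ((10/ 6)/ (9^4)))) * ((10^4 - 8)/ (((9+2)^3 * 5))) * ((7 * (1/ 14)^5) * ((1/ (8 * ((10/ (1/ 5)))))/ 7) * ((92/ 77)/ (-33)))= 0.00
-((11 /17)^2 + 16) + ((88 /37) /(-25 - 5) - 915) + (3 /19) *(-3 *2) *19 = -152294726 /160395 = -949.50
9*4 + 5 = 41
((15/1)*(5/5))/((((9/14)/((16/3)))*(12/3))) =280/9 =31.11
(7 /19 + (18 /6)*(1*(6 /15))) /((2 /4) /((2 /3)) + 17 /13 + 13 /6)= 23244 /62605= 0.37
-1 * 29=-29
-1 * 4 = -4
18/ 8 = 9/ 4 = 2.25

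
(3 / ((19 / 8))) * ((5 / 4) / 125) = 6 / 475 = 0.01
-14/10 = -7/5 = -1.40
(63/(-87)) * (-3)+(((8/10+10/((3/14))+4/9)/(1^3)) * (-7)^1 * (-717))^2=377300510546351/6525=57823833033.92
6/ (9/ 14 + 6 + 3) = 28/ 45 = 0.62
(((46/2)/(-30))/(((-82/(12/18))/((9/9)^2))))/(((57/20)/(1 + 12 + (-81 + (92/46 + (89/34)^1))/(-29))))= 0.03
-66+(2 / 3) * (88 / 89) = -17446 / 267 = -65.34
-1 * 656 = -656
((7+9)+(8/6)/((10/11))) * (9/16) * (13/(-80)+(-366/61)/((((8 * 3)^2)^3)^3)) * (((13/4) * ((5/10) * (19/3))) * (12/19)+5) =-2847564707919173272851200729/155092157324097363954892800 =-18.36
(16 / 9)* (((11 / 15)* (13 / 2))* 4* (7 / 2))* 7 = 112112 / 135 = 830.46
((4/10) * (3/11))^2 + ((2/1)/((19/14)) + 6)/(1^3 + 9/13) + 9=771784/57475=13.43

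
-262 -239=-501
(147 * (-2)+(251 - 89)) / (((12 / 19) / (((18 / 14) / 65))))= -1881 / 455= -4.13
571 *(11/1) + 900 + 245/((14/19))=15027/2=7513.50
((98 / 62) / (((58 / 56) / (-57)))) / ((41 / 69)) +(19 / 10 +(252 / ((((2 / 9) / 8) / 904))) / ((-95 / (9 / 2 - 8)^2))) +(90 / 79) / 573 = -22352746666116581 / 21134287138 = -1057653.21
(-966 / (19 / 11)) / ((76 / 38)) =-5313 / 19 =-279.63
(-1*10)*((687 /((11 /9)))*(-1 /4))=30915 /22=1405.23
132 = 132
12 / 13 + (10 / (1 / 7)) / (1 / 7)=6382 / 13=490.92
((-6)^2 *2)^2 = 5184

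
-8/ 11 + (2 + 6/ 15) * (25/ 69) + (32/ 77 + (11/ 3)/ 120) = 375161/ 637560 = 0.59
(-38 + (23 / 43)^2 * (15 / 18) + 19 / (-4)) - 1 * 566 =-13501655 / 22188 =-608.51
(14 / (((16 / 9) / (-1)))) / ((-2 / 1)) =3.94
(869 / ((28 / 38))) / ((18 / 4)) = 16511 / 63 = 262.08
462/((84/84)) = 462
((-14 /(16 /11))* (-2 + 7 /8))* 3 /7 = 297 /64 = 4.64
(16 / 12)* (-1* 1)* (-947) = 3788 / 3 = 1262.67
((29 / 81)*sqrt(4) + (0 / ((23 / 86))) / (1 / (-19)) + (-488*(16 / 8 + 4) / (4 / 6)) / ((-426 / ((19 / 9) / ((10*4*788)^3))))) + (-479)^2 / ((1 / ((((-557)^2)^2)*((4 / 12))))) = 331445827025491733045488737311293 / 45023785085952000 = 7361571809050481.05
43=43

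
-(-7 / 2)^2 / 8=-1.53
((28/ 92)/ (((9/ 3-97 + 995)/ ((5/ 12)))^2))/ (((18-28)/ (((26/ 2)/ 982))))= -455/ 5280577167168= -0.00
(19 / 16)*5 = 95 / 16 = 5.94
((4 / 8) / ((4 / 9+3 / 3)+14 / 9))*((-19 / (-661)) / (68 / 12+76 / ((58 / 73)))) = 0.00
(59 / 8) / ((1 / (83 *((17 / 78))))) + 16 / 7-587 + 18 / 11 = -449.67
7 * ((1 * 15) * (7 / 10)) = 147 / 2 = 73.50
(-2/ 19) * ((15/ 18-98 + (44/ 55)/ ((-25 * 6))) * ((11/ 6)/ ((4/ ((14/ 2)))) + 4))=4202689/ 57000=73.73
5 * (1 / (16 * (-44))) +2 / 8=171 / 704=0.24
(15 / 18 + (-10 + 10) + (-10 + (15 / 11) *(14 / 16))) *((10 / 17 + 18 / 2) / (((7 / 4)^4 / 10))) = -109796800 / 1346961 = -81.51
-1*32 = -32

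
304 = 304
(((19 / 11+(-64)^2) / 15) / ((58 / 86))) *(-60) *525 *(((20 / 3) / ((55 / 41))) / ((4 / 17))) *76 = -71870158290000 / 3509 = -20481663804.50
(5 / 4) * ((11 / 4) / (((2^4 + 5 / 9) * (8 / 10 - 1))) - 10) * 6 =-96825 / 1192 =-81.23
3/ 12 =1/ 4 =0.25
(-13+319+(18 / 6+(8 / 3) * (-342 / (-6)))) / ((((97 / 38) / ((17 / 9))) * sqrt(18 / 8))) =595612 / 2619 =227.42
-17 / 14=-1.21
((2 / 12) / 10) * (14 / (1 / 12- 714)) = -14 / 42835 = -0.00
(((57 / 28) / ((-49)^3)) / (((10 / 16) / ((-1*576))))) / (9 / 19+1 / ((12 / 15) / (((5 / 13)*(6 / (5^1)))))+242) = 32438016 / 494401686905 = 0.00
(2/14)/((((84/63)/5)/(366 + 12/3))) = 2775/14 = 198.21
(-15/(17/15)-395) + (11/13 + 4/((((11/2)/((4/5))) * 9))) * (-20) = -9330328/21879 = -426.45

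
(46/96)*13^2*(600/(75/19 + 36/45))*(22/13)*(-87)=-61780875/41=-1506850.61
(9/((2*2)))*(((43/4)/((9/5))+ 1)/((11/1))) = 251/176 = 1.43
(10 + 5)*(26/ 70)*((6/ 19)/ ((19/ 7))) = 234/ 361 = 0.65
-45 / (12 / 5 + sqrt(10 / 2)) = -9.71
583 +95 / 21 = 12338 / 21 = 587.52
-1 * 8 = -8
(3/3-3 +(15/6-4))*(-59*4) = 826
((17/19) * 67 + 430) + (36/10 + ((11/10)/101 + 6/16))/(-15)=563819443/1151400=489.68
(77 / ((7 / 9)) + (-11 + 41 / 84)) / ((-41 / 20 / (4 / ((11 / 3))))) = -148660 / 3157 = -47.09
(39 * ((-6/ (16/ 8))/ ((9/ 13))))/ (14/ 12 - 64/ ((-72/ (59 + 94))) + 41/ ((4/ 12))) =-1014/ 1561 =-0.65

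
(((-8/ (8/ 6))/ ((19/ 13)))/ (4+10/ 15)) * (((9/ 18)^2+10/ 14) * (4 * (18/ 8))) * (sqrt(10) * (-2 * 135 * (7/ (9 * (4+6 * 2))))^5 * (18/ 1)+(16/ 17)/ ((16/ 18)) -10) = 56862/ 833+66647683659375 * sqrt(10)/ 1245184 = 169258973.88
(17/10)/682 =17/6820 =0.00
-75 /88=-0.85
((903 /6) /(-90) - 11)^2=5202961 /32400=160.59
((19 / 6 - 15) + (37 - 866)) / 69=-5045 / 414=-12.19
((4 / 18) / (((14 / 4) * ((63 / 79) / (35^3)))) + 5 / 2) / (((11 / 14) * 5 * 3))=774767 / 2673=289.85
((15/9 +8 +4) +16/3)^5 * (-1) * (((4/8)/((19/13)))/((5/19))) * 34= -109443575.80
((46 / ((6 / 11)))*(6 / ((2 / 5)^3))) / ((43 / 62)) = 11399.71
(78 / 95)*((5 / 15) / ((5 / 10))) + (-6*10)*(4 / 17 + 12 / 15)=-99436 / 1615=-61.57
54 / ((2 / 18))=486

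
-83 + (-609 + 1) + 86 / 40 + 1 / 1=-13757 / 20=-687.85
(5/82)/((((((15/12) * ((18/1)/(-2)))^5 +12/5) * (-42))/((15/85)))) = 6400/4501503656223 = 0.00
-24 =-24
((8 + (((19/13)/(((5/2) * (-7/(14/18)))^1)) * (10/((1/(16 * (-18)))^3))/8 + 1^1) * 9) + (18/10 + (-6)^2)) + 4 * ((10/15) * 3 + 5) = 17456604.65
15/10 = 3/2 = 1.50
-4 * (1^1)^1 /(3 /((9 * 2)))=-24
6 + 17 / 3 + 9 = 62 / 3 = 20.67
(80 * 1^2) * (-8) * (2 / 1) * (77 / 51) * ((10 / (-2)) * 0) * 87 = 0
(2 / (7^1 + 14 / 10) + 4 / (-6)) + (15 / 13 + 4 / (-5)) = -34 / 455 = -0.07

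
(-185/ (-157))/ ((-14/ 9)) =-1665/ 2198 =-0.76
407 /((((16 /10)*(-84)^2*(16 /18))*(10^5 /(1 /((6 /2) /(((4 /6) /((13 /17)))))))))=6919 /58705920000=0.00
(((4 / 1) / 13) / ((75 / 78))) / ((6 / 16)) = 0.85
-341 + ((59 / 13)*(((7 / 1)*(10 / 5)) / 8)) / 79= -1400415 / 4108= -340.90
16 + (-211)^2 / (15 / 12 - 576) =-141300 / 2299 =-61.46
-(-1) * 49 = 49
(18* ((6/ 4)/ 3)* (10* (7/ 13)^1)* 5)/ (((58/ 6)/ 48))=453600/ 377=1203.18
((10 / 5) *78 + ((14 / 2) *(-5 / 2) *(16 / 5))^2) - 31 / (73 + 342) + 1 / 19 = 3291.98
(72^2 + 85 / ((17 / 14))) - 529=4725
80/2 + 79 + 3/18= 715/6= 119.17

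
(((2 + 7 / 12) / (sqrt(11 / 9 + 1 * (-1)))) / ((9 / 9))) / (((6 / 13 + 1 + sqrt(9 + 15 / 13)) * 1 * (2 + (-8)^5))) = -403 * sqrt(858) / 177591720 + 7657 * sqrt(2) / 355183440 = -0.00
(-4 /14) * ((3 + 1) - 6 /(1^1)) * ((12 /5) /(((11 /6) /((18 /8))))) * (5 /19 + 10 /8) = 3726 /1463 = 2.55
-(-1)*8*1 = 8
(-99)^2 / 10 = 9801 / 10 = 980.10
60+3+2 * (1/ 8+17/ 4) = 287/ 4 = 71.75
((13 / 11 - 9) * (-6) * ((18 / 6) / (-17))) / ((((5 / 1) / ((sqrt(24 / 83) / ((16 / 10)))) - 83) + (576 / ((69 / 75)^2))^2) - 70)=-168370133417406320508 / 9416420900301564322111961 + 242450810429976 * sqrt(498) / 9416420900301564322111961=-0.00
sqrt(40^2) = 40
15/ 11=1.36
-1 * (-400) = 400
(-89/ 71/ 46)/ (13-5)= -89/ 26128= -0.00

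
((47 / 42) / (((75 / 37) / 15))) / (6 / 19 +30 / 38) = 33041 / 4410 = 7.49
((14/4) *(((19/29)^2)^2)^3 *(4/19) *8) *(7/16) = 5708022686012731/353814783205469041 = 0.02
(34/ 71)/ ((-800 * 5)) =-17/ 142000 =-0.00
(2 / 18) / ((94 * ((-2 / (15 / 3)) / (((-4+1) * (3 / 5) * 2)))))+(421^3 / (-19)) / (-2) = 1753533843 / 893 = 1963643.72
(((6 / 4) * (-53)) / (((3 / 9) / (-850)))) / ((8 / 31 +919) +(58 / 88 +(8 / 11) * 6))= 276516900 / 1260719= 219.33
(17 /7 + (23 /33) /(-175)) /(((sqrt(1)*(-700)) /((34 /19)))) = -119017 /19201875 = -0.01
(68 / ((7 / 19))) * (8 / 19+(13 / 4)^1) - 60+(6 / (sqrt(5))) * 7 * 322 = 4323 / 7+13524 * sqrt(5) / 5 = 6665.69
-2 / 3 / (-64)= 1 / 96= 0.01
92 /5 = 18.40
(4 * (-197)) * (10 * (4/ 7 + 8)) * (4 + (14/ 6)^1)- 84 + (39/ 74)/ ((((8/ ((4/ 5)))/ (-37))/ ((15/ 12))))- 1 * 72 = -47928145/ 112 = -427929.87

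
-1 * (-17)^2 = -289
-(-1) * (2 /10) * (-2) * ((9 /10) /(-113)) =9 /2825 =0.00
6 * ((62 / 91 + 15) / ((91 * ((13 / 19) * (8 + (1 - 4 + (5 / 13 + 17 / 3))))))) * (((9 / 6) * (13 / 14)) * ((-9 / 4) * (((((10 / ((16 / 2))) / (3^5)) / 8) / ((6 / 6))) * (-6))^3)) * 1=3389125 / 137725215473664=0.00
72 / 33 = 24 / 11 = 2.18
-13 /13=-1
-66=-66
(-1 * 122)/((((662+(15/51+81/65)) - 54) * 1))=-67405/336771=-0.20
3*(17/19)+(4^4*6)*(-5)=-145869/19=-7677.32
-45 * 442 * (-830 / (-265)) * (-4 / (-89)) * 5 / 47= -66034800 / 221699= -297.86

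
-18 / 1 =-18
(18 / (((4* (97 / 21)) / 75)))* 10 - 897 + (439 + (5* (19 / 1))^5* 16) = 12009080176449 / 97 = 123804950272.67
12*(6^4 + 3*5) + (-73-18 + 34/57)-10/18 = 2674618/171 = 15641.04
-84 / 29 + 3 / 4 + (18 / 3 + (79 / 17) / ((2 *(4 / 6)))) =3618 / 493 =7.34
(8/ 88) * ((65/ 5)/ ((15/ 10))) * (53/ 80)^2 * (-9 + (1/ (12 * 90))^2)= -383340822683/ 123171840000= -3.11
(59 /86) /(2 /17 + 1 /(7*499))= 3503479 /602258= 5.82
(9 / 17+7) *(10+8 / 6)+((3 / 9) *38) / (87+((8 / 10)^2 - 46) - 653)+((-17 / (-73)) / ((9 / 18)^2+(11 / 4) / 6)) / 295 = 85.31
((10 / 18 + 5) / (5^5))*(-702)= -156 / 125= -1.25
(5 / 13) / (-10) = -1 / 26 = -0.04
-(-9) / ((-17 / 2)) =-18 / 17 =-1.06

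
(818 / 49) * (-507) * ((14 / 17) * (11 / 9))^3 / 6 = -5152002856 / 3581577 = -1438.47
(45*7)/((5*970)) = 63/970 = 0.06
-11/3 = -3.67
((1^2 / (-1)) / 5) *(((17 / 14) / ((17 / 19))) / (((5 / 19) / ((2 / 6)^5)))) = -0.00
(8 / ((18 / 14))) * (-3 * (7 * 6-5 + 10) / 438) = -1316 / 657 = -2.00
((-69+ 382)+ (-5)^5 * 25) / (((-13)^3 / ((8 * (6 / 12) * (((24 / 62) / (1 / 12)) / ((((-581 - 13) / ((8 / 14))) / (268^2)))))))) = -45469.73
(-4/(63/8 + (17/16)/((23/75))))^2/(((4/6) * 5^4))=1083392/3627901875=0.00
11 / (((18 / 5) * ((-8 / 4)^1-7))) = -55 / 162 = -0.34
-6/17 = -0.35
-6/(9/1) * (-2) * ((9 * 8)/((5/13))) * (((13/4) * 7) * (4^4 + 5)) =7410312/5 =1482062.40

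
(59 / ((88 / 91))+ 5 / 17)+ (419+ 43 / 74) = 26618033 / 55352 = 480.89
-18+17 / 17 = -17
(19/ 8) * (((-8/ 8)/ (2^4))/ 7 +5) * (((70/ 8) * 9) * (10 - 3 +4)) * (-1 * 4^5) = -10514790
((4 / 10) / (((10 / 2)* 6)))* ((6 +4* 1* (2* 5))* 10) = 92 / 15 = 6.13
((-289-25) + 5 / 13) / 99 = -453 / 143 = -3.17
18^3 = 5832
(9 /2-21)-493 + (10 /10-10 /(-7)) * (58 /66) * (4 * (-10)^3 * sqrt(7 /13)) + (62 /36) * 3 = -1972000 * sqrt(91) /3003-1513 /3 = -6768.63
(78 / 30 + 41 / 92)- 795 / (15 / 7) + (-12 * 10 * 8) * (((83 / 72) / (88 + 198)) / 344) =-3122416223 / 8485620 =-367.97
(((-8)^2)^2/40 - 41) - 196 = -673/5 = -134.60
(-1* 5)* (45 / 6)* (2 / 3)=-25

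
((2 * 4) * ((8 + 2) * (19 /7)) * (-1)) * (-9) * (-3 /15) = -2736 /7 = -390.86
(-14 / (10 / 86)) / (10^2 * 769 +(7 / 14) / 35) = -8428 / 5383001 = -0.00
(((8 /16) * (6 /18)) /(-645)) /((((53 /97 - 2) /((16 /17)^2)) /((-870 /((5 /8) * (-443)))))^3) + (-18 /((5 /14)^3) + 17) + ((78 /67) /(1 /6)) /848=-56606513151308862373373223661669 /149702799675628042945701916500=-378.13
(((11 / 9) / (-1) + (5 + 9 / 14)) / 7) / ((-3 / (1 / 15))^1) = -557 / 39690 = -0.01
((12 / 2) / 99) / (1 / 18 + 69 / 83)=996 / 14575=0.07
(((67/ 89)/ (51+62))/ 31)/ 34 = 67/ 10600078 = 0.00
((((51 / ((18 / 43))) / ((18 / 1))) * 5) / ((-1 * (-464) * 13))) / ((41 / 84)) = 25585 / 2225808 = 0.01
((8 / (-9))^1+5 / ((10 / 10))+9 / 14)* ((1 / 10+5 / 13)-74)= -5724643 / 16380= -349.49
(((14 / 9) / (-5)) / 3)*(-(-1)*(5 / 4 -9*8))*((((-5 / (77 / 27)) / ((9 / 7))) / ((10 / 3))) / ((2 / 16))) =-3962 / 165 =-24.01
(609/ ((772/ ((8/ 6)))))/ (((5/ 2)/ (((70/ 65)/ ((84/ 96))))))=6496/ 12545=0.52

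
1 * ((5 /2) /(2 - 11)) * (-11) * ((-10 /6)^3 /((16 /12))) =-6875 /648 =-10.61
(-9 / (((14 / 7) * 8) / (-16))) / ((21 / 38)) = 114 / 7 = 16.29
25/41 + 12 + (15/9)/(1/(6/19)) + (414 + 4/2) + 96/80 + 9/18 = 3356213/7790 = 430.84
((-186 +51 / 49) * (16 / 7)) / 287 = -145008 / 98441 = -1.47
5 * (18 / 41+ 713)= 146255 / 41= 3567.20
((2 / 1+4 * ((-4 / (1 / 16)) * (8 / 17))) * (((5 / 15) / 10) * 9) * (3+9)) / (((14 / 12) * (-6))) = 60.93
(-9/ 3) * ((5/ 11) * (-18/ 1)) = 270/ 11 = 24.55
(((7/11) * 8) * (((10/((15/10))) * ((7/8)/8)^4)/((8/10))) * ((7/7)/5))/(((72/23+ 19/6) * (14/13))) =3589495/20046675968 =0.00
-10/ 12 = -5/ 6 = -0.83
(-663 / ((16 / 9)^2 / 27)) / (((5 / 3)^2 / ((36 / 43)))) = -1707.10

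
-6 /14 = -3 /7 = -0.43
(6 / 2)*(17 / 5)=51 / 5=10.20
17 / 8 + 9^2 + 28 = 889 / 8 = 111.12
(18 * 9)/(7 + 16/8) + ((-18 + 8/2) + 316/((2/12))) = 1900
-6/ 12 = -0.50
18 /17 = 1.06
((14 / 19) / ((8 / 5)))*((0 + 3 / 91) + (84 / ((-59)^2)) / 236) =772560 / 50728613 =0.02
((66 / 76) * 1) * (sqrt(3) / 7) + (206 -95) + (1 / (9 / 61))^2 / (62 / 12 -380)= 33 * sqrt(3) / 266 + 6732811 / 60723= 111.09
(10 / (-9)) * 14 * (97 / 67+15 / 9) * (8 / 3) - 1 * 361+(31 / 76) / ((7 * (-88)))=-124543228109 / 254070432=-490.19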